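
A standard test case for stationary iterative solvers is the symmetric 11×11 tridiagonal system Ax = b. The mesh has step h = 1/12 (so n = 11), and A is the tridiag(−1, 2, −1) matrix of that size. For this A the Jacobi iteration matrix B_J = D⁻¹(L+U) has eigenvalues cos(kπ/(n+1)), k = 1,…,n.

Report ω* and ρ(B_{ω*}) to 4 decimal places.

spectrum of D⁻¹(L+U) = {cos(kπ/12) : 1≤k≤11}; ρ_J = cos(π/12) = 0.9659.
√(1 − cos²(π/12)) = sin(π/12) ≈ 0.25882.
Then 2/(1+√(1−ρ_J²)) = 2/(1+0.25882); ω* = 2/1.25882 = 1.5888.
ρ_SOR = ω* − 1 ≈ 0.5888.

ω* = 1.5888, ρ_SOR = 0.5888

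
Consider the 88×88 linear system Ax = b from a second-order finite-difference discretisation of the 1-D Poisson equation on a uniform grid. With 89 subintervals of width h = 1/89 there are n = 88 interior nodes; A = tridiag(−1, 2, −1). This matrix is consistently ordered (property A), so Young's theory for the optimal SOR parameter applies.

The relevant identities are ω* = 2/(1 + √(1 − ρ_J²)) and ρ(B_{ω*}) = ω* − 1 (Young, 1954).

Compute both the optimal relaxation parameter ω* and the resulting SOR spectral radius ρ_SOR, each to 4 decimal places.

n=88: λ(B_J) = 1 − λ(A)/2 = cos(kπ/89); k=1 gives ρ_J = 0.9994.
√(1 − cos²(π/89)) = sin(π/89) ≈ 0.03529.
So ω* = 2/1.03529 = 1.9318 (Young).
Hence ρ(B_{ω*}) = 1.9318 − 1 = 0.9318.

ω* = 1.9318, ρ_SOR = 0.9318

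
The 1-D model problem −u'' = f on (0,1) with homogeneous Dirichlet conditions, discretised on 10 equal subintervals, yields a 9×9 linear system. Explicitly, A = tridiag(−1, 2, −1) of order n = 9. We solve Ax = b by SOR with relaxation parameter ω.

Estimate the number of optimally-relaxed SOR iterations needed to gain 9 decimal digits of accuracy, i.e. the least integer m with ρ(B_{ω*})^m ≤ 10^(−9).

½·tridiag(1,0,1) at n=9: λ_k = cos(kπ/10); max |λ| at k=1 ⇒ ρ_J = cos(π/10) ≈ 0.9510565.
√(1−ρ_J²) = |sin(π/10)| = 0.3090170
[ω*] 2 ÷ (1 + 0.3090170) = 2 ÷ 1.3090170 = 1.5278640.
ρ_SOR = ω* − 1 ≈ 0.5278640.
For 9 digits: m = 9·ln10 / (−ln 0.5278640) = 20.7233/0.638917 = 32.435; round up → m = 33.

m = 33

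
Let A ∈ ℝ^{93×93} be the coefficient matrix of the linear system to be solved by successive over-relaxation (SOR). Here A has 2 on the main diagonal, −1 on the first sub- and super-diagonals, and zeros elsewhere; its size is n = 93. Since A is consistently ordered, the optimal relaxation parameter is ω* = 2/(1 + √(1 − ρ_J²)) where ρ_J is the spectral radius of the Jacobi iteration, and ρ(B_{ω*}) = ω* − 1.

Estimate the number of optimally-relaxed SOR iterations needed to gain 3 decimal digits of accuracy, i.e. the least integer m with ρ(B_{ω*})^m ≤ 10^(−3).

½·tridiag(1,0,1) at n=93: λ_k = cos(kπ/94); max |λ| at k=1 ⇒ ρ_J = cos(π/94) ≈ 0.9994416.
√(1−ρ_J²) = |sin(π/94)| = 0.0334150
Then 2/(1+√(1−ρ_J²)) = 2/(1+0.0334150); ω* = 2/1.0334150 = 1.9353309.
ρ(B_{ω*}) = ω*−1 = 0.9353309
3·ln10 = 6.90776; −ln(0.9353309) = 0.0668549; m = ⌈6.90776/0.0668549⌉ = ⌈103.325⌉ = 104.

m = 104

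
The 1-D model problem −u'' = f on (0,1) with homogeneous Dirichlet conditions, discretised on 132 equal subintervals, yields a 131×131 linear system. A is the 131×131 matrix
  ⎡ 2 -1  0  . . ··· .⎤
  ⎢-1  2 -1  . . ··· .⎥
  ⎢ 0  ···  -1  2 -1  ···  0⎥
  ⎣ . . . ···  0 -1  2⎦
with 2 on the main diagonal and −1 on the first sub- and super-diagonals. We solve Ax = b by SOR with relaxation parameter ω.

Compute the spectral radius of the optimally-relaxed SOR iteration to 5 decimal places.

ρ_SOR = 0.95351

With n=131, ρ(Jacobi) = cos(π/132) = 0.99972.
1 − cos²(π/132) = sin²(π/132) ⇒ √(1−ρ_J²) = sin(π/132) = 0.023798.
ω* = 2/(1+0.023798) = 1.95351
and ρ(B_{ω*}) = 1.95351 − 1 = 0.95351.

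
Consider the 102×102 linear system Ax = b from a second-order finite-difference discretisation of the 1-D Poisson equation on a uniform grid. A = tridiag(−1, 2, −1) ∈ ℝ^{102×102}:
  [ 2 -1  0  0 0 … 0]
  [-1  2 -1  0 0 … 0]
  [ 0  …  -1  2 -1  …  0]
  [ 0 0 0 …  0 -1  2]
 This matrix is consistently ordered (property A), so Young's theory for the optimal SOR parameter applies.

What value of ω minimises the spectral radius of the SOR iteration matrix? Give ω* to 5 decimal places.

ω* = 1.94081

B_J for the 102×102 system has eigenvalues cos(kπ/103); ρ_J = cos(π/103) = 0.99953.
√(1−ρ_J²) = |sin(π/103)| = 0.030496
Then 2/(1+√(1−ρ_J²)) = 2/(1+0.030496); ω* = 2/1.030496 = 1.94081.
At ω = 1.94081 every |λ(B_ω)| = ω−1, so ρ_SOR = 0.94081.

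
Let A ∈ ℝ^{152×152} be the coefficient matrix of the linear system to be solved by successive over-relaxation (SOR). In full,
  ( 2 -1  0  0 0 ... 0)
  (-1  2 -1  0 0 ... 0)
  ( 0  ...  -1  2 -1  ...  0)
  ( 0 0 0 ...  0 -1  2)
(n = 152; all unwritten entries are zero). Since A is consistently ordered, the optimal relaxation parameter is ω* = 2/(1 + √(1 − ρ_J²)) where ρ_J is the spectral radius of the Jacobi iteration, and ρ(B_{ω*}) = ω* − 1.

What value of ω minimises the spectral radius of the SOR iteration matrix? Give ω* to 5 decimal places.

ρ_J = max_k |cos(kπ/153)| = cos(π/153) = 0.99979
√(1−ρ_J²) simplifies to sin(π/153) = 0.020532.
[ω*] 2 ÷ (1 + 0.020532) = 2 ÷ 1.020532 = 1.95976.
Hence ρ(B_{ω*}) = 1.95976 − 1 = 0.95976.

ω* = 1.95976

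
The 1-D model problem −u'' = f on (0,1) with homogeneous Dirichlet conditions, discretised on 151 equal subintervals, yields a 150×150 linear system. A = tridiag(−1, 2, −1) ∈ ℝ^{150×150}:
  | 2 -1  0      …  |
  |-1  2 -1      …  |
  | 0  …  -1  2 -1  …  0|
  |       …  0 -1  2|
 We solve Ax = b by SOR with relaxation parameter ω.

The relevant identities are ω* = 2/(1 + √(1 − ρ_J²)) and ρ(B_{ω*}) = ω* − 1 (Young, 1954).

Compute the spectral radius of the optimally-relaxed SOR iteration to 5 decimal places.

[ρ_J] n=150: ρ(B_J) = cos(π/(n+1)) = cos(π/151) = 0.99978.
1 − cos²(π/151) = sin²(π/151) ⇒ √(1−ρ_J²) = sin(π/151) = 0.020804.
ω* = 2/(1 + 0.020804) = 2/1.020804 = 1.95924.
At ω = 1.95924 every |λ(B_ω)| = ω−1, so ρ_SOR = 0.95924.

ρ_SOR = 0.95924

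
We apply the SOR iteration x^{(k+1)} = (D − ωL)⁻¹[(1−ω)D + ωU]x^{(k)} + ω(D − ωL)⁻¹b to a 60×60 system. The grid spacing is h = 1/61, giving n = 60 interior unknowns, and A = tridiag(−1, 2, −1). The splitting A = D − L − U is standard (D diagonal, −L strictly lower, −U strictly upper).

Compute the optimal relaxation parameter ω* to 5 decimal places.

ω* = 1.90208

½·tridiag(1,0,1) at n=60: λ_k = cos(kπ/61); max |λ| at k=1 ⇒ ρ_J = cos(π/61) ≈ 0.99867.
√(1 − cos²(π/61)) = sin(π/61) ≈ 0.051479.
[ω*] 2 ÷ (1 + 0.051479) = 2 ÷ 1.051479 = 1.90208.
ρ_SOR = ω* − 1 ≈ 0.90208.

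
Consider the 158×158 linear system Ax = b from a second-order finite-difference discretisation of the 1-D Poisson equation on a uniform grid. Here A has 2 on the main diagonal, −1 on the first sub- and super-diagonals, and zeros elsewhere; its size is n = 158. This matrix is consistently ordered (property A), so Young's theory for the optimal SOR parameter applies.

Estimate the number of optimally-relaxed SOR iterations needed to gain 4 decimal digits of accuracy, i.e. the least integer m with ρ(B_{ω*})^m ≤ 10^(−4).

m = 234

ρ_J = max_k |cos(kπ/159)| = cos(π/159) = 0.9998048
root = sin(π/159) = 0.0197572  (since 1−cos² = sin²).
ω* = 2/(1 + 0.0197572) = 2/1.0197572 = 1.9612512.
ρ_SOR = ω* − 1 = 1.9612512 − 1 = 0.9612512.
For 4 digits: m = 4·ln10 / (−ln 0.9612512) = 9.21034/0.0395195 = 233.058; round up → m = 234.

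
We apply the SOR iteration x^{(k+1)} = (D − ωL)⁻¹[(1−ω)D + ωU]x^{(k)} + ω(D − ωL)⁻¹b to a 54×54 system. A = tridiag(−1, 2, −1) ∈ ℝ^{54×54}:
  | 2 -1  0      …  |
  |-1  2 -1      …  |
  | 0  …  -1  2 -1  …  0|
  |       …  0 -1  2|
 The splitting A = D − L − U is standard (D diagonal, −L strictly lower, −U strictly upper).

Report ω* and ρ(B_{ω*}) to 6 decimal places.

ω* = 1.891989, ρ_SOR = 0.891989

½·tridiag(1,0,1) at n=54: λ_k = cos(kπ/55); max |λ| at k=1 ⇒ ρ_J = cos(π/55) ≈ 0.998369.
root = sin(π/55) = 0.0570888  (since 1−cos² = sin²).
[ω*] 2 ÷ (1 + 0.0570888) = 2 ÷ 1.0570888 = 1.891989.
At ω = 1.891989 every |λ(B_ω)| = ω−1, so ρ_SOR = 0.891989.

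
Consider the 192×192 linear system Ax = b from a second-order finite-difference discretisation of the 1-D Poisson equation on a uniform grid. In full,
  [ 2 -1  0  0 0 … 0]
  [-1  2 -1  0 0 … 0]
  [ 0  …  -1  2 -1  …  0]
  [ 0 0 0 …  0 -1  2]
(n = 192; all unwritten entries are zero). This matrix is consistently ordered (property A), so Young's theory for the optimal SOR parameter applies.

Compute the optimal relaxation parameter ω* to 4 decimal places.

ω* = 1.9680

spectrum of D⁻¹(L+U) = {cos(kπ/193) : 1≤k≤192}; ρ_J = cos(π/193) = 0.9999.
1 − cos²(π/193) = sin²(π/193) ⇒ √(1−ρ_J²) = sin(π/193) = 0.01628.
Then 2/(1+√(1−ρ_J²)) = 2/(1+0.01628); ω* = 2/1.01628 = 1.9680.
Hence ρ(B_{ω*}) = 1.9680 − 1 = 0.9680.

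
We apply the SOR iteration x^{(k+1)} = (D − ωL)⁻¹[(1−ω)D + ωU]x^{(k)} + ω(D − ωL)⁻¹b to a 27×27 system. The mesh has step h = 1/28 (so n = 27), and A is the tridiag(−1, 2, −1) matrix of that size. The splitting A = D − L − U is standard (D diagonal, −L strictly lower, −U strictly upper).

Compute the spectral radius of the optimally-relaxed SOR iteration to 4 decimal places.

ρ_SOR = 0.7986

With n=27, ρ(Jacobi) = cos(π/28) = 0.9937.
root = sin(π/28) = 0.11196  (since 1−cos² = sin²).
ω* = 2 / (1 + 0.11196) = 2 / 1.11196 ≈ 1.7986.
At ω = 1.7986 every |λ(B_ω)| = ω−1, so ρ_SOR = 0.7986.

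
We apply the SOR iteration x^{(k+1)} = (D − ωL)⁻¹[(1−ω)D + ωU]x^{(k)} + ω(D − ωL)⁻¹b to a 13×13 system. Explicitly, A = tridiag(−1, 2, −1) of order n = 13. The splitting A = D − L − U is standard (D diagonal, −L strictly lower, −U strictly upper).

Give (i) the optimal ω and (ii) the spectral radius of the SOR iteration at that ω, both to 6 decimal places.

[ρ_J] n=13: ρ(B_J) = cos(π/(n+1)) = cos(π/14) = 0.974928.
√(1−ρ_J²) = |sin(π/14)| = 0.2225209
Young: ω* = 2/(1+√(1−ρ_J²)) = 2/(1+0.2225209) = 2/1.2225209 = 1.635964.
and ρ(B_{ω*}) = 1.635964 − 1 = 0.635964.

ω* = 1.635964, ρ_SOR = 0.635964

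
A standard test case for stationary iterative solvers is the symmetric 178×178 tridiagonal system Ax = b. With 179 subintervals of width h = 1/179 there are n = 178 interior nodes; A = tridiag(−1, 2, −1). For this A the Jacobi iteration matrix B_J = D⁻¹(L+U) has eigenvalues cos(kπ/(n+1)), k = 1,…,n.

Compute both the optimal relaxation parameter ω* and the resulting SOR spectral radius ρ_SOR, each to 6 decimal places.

ρ_J = max_k |cos(kπ/179)| = cos(π/179) = 0.999846
√(1−ρ_J²) = |sin(π/179)| = 0.0175499
Young: ω* = 2/(1+√(1−ρ_J²)) = 2/(1+0.0175499) = 2/1.0175499 = 1.965506.
ρ_SOR = ω* − 1 = 1.965506 − 1 = 0.965506.

ω* = 1.965506, ρ_SOR = 0.965506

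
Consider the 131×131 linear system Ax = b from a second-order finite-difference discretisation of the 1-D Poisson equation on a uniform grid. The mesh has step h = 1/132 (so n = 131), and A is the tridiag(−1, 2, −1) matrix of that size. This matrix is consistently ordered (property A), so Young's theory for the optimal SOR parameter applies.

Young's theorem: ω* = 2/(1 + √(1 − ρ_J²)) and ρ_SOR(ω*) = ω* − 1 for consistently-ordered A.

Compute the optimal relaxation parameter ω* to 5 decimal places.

[ρ_J] n=131: ρ(B_J) = cos(π/(n+1)) = cos(π/132) = 0.99972.
root = sin(π/132) = 0.023798  (since 1−cos² = sin²).
ω* = 2/(1 + 0.023798) = 2/1.023798 = 1.95351.
[ρ_SOR] ω* − 1 = 0.95351.

ω* = 1.95351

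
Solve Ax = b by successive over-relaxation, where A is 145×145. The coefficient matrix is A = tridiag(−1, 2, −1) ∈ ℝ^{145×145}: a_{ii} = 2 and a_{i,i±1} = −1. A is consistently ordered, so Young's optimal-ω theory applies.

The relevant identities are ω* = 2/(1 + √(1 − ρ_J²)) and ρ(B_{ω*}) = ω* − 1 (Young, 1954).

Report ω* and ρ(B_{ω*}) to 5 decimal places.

ω* = 1.95787, ρ_SOR = 0.95787

With n=145, ρ(Jacobi) = cos(π/146) = 0.99977.
√(1 − cos²(π/146)) = sin(π/146) ≈ 0.021516.
ω* = 2/(1+0.021516) = 1.95787
Hence ρ(B_{ω*}) = 1.95787 − 1 = 0.95787.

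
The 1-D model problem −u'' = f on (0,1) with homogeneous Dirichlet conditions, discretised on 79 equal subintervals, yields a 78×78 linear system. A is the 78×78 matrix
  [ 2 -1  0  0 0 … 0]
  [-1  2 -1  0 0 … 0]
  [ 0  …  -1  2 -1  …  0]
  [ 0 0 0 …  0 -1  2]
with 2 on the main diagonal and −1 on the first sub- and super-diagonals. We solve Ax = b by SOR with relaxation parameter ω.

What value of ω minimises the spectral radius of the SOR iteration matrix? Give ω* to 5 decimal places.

ω* = 1.92353

n=78: λ(B_J) = 1 − λ(A)/2 = cos(kπ/79); k=1 gives ρ_J = 0.99921.
√(1−ρ_J²) = |sin(π/79)| = 0.039757
[ω*] 2 ÷ (1 + 0.039757) = 2 ÷ 1.039757 = 1.92353.
and ρ(B_{ω*}) = 1.92353 − 1 = 0.92353.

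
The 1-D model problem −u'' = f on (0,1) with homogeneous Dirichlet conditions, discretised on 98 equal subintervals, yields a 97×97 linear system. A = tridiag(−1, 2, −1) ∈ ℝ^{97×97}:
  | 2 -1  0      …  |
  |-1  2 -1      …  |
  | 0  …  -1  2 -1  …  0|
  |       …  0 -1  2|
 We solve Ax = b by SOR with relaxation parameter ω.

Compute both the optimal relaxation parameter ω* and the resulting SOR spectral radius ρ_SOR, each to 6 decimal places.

ω* = 1.937888, ρ_SOR = 0.937888

½·tridiag(1,0,1) at n=97: λ_k = cos(kπ/98); max |λ| at k=1 ⇒ ρ_J = cos(π/98) ≈ 0.999486.
1 − cos²(π/98) = sin²(π/98) ⇒ √(1−ρ_J²) = sin(π/98) = 0.0320516.
Then 2/(1+√(1−ρ_J²)) = 2/(1+0.0320516); ω* = 2/1.0320516 = 1.937888.
Hence ρ(B_{ω*}) = 1.937888 − 1 = 0.937888.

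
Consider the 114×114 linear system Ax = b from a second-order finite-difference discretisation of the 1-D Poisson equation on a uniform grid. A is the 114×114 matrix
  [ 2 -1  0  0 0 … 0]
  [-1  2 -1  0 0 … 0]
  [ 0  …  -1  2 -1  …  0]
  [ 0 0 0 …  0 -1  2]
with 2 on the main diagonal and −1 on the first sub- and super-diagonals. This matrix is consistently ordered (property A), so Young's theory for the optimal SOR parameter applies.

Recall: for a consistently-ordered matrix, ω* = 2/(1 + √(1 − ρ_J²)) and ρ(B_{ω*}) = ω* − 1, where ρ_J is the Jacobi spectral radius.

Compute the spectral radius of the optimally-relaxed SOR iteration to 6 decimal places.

[ρ_J] n=114: ρ(B_J) = cos(π/(n+1)) = cos(π/115) = 0.999627.
root = sin(π/115) = 0.0273148  (since 1−cos² = sin²).
ω* = 2/(1+0.0273148) = 1.946823
ρ(B_{ω*}) = ω*−1 = 0.946823

ρ_SOR = 0.946823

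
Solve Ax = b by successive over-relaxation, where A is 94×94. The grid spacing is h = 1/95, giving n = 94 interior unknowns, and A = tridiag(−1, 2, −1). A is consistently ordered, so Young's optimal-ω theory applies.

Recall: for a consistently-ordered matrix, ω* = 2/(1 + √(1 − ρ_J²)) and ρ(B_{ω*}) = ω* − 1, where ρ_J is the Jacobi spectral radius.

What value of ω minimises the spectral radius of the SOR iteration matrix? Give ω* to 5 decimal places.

[ρ_J] n=94: ρ(B_J) = cos(π/(n+1)) = cos(π/95) = 0.99945.
√(1−ρ_J²) simplifies to sin(π/95) = 0.033063.
Young: ω* = 2/(1+√(1−ρ_J²)) = 2/(1+0.033063) = 2/1.033063 = 1.93599.
ρ_SOR = ω* − 1 ≈ 0.93599.

ω* = 1.93599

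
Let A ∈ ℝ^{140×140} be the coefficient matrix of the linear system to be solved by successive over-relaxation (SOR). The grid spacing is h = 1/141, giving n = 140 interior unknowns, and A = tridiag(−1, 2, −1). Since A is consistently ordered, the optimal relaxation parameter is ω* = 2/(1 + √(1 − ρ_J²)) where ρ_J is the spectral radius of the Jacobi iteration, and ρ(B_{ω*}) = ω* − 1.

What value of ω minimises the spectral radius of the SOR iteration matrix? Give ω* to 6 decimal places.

ω* = 1.956413

½·tridiag(1,0,1) at n=140: λ_k = cos(kπ/141); max |λ| at k=1 ⇒ ρ_J = cos(π/141) ≈ 0.999752.
root = sin(π/141) = 0.0222790  (since 1−cos² = sin²).
ω* = 2/(1+0.0222790) = 1.956413
ρ_SOR = ω* − 1 ≈ 0.956413.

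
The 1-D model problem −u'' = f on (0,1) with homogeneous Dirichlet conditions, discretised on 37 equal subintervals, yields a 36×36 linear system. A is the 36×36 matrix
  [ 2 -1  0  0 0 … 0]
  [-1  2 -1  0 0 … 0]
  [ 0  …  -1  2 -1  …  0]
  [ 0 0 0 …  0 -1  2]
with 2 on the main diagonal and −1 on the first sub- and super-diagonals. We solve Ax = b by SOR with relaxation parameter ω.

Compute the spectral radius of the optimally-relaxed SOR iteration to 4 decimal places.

ρ_SOR = 0.8436

[ρ_J] n=36: ρ(B_J) = cos(π/(n+1)) = cos(π/37) = 0.9964.
√(1−ρ_J²) = |sin(π/37)| = 0.08481
Young: ω* = 2/(1+√(1−ρ_J²)) = 2/(1+0.08481) = 2/1.08481 = 1.8436.
Hence ρ(B_{ω*}) = 1.8436 − 1 = 0.8436.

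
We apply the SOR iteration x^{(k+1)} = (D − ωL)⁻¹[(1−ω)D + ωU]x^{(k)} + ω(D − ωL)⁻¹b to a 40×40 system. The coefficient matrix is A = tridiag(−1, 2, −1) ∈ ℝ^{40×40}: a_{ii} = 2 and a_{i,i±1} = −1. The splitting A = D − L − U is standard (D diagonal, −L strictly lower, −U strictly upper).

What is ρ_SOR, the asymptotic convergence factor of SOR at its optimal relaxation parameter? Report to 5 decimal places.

ρ_SOR = 0.85779

With n=40, ρ(Jacobi) = cos(π/41) = 0.99707.
root = sin(π/41) = 0.076549  (since 1−cos² = sin²).
Then 2/(1+√(1−ρ_J²)) = 2/(1+0.076549); ω* = 2/1.076549 = 1.85779.
At ω = 1.85779 every |λ(B_ω)| = ω−1, so ρ_SOR = 0.85779.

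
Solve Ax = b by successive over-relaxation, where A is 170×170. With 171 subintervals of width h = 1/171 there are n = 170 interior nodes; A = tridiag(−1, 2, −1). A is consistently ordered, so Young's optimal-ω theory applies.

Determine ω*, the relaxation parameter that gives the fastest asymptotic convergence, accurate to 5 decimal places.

B_J for the 170×170 system has eigenvalues cos(kπ/171); ρ_J = cos(π/171) = 0.99983.
√(1−ρ_J²) simplifies to sin(π/171) = 0.018371.
ω* = 2/(1 + 0.018371) = 2/1.018371 = 1.96392.
ρ_SOR = ω* − 1 ≈ 0.96392.

ω* = 1.96392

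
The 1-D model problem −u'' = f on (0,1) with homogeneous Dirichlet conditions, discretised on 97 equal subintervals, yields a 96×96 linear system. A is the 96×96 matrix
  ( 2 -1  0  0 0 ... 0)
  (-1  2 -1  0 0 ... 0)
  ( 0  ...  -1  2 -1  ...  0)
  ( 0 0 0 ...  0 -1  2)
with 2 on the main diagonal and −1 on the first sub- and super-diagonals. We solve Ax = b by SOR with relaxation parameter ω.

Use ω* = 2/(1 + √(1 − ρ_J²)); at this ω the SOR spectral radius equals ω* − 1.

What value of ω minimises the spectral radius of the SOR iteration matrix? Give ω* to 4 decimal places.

spectrum of D⁻¹(L+U) = {cos(kπ/97) : 1≤k≤96}; ρ_J = cos(π/97) = 0.9995.
√(1 − cos²(π/97)) = sin(π/97) ≈ 0.03238.
ω* = 2 / (1 + 0.03238) = 2 / 1.03238 ≈ 1.9373.
At ω = 1.9373 every |λ(B_ω)| = ω−1, so ρ_SOR = 0.9373.

ω* = 1.9373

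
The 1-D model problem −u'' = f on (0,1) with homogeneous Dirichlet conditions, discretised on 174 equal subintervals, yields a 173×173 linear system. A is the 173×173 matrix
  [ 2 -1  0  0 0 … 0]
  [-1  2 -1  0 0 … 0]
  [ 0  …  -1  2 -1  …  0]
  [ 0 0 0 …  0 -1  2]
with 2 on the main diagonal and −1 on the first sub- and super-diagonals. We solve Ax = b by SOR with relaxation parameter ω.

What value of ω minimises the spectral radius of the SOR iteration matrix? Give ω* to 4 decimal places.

½·tridiag(1,0,1) at n=173: λ_k = cos(kπ/174); max |λ| at k=1 ⇒ ρ_J = cos(π/174) ≈ 0.9998.
√(1 − cos²(π/174)) = sin(π/174) ≈ 0.01805.
ω* = 2/(1 + 0.01805) = 2/1.01805 = 1.9645.
[ρ_SOR] ω* − 1 = 0.9645.

ω* = 1.9645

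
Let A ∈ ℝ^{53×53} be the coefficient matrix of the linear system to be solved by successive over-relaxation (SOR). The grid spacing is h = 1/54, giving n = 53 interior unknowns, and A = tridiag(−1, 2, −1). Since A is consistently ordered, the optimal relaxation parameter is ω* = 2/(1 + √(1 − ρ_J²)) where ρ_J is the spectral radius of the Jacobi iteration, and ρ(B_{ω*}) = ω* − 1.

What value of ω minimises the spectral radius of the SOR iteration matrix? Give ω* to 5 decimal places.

ω* = 1.89010

B_J for the 53×53 system has eigenvalues cos(kπ/54); ρ_J = cos(π/54) = 0.99831.
root = sin(π/54) = 0.058145  (since 1−cos² = sin²).
Then 2/(1+√(1−ρ_J²)) = 2/(1+0.058145); ω* = 2/1.058145 = 1.89010.
ρ_SOR = ω* − 1 = 1.89010 − 1 = 0.89010.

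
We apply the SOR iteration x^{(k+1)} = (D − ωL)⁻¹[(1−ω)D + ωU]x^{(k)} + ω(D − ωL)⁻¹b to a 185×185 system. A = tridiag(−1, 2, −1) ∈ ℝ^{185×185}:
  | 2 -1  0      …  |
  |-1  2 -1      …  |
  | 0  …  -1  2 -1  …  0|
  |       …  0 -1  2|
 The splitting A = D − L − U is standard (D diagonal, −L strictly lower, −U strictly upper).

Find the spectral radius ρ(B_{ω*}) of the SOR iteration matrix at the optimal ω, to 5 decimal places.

n=185: λ(B_J) = 1 − λ(A)/2 = cos(kπ/186); k=1 gives ρ_J = 0.99986.
√(1−ρ_J²) simplifies to sin(π/186) = 0.016889.
Young: ω* = 2/(1+√(1−ρ_J²)) = 2/(1+0.016889) = 2/1.016889 = 1.96678.
ρ(B_{ω*}) = ω*−1 = 0.96678

ρ_SOR = 0.96678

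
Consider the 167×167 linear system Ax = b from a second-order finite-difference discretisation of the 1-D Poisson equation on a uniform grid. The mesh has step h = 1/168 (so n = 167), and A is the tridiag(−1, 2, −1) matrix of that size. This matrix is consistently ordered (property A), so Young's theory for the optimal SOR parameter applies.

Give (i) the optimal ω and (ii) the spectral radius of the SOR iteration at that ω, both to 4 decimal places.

[ρ_J] n=167: ρ(B_J) = cos(π/(n+1)) = cos(π/168) = 0.9998.
root = sin(π/168) = 0.01870  (since 1−cos² = sin²).
ω* = 2/(1+0.01870) = 1.9633
and ρ(B_{ω*}) = 1.9633 − 1 = 0.9633.

ω* = 1.9633, ρ_SOR = 0.9633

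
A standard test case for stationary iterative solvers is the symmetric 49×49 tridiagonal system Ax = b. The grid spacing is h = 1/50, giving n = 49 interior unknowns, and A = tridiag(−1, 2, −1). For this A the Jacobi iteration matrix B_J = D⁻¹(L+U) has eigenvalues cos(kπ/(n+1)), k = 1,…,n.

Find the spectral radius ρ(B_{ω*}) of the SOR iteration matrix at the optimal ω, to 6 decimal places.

With n=49, ρ(Jacobi) = cos(π/50) = 0.998027.
√(1−ρ_J²) simplifies to sin(π/50) = 0.0627905.
ω* = 2/(1 + 0.0627905) = 2/1.0627905 = 1.881838.
At ω = 1.881838 every |λ(B_ω)| = ω−1, so ρ_SOR = 0.881838.

ρ_SOR = 0.881838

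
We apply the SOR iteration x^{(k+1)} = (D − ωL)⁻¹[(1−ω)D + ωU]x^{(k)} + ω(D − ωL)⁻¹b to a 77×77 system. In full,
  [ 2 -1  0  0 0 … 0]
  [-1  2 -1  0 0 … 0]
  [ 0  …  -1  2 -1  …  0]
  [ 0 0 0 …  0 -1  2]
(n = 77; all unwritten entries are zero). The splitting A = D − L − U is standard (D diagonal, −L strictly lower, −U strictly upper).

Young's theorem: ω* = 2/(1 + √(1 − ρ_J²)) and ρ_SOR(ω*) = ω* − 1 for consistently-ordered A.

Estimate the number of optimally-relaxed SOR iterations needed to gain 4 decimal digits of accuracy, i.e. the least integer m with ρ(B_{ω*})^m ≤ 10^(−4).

[ρ_J] n=77: ρ(B_J) = cos(π/(n+1)) = cos(π/78) = 0.9991890.
√(1−ρ_J²) simplifies to sin(π/78) = 0.0402659.
[ω*] 2 ÷ (1 + 0.0402659) = 2 ÷ 1.0402659 = 1.9225854.
At ω = 1.9225854 every |λ(B_ω)| = ω−1, so ρ_SOR = 0.9225854.
For 4 digits: m = 4·ln10 / (−ln 0.9225854) = 9.21034/0.0805753 = 114.307; round up → m = 115.

m = 115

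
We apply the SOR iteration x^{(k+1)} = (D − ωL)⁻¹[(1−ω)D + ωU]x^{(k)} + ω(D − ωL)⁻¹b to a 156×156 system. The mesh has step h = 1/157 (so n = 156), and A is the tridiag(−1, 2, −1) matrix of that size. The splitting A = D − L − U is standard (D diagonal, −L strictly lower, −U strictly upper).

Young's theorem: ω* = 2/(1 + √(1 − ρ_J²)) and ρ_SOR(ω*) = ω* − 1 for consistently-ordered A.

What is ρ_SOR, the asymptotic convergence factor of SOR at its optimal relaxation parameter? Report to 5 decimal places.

ρ_SOR = 0.96077

spectrum of D⁻¹(L+U) = {cos(kπ/157) : 1≤k≤156}; ρ_J = cos(π/157) = 0.99980.
1 − cos²(π/157) = sin²(π/157) ⇒ √(1−ρ_J²) = sin(π/157) = 0.020009.
ω* = 2/(1 + 0.020009) = 2/1.020009 = 1.96077.
Hence ρ(B_{ω*}) = 1.96077 − 1 = 0.96077.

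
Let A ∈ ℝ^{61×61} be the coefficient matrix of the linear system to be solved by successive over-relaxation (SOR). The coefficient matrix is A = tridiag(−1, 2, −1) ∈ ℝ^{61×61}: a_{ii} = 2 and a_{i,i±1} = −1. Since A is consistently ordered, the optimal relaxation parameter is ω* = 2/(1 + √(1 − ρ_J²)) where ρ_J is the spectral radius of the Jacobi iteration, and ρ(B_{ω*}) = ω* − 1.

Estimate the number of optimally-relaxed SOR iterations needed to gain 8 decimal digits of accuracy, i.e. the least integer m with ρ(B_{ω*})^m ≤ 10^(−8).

[ρ_J] n=61: ρ(B_J) = cos(π/(n+1)) = cos(π/62) = 0.9987165.
root = sin(π/62) = 0.0506492  (since 1−cos² = sin²).
ω* = 2 / (1 + 0.0506492) = 2 / 1.0506492 ≈ 1.9035849.
and ρ(B_{ω*}) = 1.9035849 − 1 = 0.9035849.
m ≥ 8·ln10 / (−ln 0.9035849) = 181.691; smallest integer m = 182.

m = 182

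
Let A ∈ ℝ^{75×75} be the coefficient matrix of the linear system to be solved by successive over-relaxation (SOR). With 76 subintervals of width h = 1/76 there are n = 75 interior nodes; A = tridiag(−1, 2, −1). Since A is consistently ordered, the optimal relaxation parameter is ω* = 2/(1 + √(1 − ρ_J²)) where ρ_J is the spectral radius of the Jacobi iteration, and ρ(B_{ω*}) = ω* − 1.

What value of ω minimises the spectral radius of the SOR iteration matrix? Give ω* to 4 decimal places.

spectrum of D⁻¹(L+U) = {cos(kπ/76) : 1≤k≤75}; ρ_J = cos(π/76) = 0.9991.
√(1 − cos²(π/76)) = sin(π/76) ≈ 0.04132.
Then 2/(1+√(1−ρ_J²)) = 2/(1+0.04132); ω* = 2/1.04132 = 1.9206.
ρ(B_{ω*}) = ω*−1 = 0.9206

ω* = 1.9206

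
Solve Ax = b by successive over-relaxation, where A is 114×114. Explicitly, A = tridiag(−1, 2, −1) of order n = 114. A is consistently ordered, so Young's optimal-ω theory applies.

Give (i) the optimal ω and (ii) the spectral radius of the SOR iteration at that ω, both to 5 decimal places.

ω* = 1.94682, ρ_SOR = 0.94682

spectrum of D⁻¹(L+U) = {cos(kπ/115) : 1≤k≤114}; ρ_J = cos(π/115) = 0.99963.
√(1 − cos²(π/115)) = sin(π/115) ≈ 0.027315.
ω* = 2/(1 + 0.027315) = 2/1.027315 = 1.94682.
and ρ(B_{ω*}) = 1.94682 − 1 = 0.94682.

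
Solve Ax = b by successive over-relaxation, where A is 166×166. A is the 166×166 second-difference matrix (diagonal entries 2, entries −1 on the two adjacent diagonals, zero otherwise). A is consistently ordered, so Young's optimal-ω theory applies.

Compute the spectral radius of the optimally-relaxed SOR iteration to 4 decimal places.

ρ_SOR = 0.9631

B_J for the 166×166 system has eigenvalues cos(kπ/167); ρ_J = cos(π/167) = 0.9998.
√(1−ρ_J²) = |sin(π/167)| = 0.01881
ω* = 2/(1+0.01881) = 1.9631
ρ_SOR = ω* − 1 ≈ 0.9631.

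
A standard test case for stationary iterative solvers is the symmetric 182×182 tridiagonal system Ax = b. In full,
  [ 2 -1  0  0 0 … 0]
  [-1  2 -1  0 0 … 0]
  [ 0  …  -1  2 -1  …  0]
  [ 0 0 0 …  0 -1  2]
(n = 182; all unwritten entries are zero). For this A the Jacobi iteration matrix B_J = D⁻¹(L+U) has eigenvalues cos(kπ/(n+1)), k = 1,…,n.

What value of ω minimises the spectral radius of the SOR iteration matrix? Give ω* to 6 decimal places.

n=182: λ(B_J) = 1 − λ(A)/2 = cos(kπ/183); k=1 gives ρ_J = 0.999853.
√(1 − cos²(π/183)) = sin(π/183) ≈ 0.0171663.
Then 2/(1+√(1−ρ_J²)) = 2/(1+0.0171663); ω* = 2/1.0171663 = 1.966247.
ρ(B_{ω*}) = ω*−1 = 0.966247

ω* = 1.966247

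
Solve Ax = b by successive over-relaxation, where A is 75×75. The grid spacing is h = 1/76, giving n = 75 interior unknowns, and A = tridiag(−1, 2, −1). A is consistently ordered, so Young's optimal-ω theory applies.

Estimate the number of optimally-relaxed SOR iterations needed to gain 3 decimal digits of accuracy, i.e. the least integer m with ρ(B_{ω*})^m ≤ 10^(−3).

m = 84

[ρ_J] n=75: ρ(B_J) = cos(π/(n+1)) = cos(π/76) = 0.9991458.
root = sin(π/76) = 0.0413250  (since 1−cos² = sin²).
[ω*] 2 ÷ (1 + 0.0413250) = 2 ÷ 1.0413250 = 1.9206300.
Hence ρ(B_{ω*}) = 1.9206300 − 1 = 0.9206300.
(0.9206300)^m ≤ 10^{−3}  ⇒  m·ln(0.9206300) ≤ −3·ln10  ⇒  m ≥ 83.531  ⇒  m = 84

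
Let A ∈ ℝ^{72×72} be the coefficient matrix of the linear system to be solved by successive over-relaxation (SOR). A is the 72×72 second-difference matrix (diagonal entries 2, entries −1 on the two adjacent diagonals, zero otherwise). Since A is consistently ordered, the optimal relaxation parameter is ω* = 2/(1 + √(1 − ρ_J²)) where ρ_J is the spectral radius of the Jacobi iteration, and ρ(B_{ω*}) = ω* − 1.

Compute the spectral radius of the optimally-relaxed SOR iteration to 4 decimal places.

½·tridiag(1,0,1) at n=72: λ_k = cos(kπ/73); max |λ| at k=1 ⇒ ρ_J = cos(π/73) ≈ 0.9991.
1 − cos²(π/73) = sin²(π/73) ⇒ √(1−ρ_J²) = sin(π/73) = 0.04302.
ω* = 2/(1+0.04302) = 1.9175
ρ_SOR = ω* − 1 = 1.9175 − 1 = 0.9175.

ρ_SOR = 0.9175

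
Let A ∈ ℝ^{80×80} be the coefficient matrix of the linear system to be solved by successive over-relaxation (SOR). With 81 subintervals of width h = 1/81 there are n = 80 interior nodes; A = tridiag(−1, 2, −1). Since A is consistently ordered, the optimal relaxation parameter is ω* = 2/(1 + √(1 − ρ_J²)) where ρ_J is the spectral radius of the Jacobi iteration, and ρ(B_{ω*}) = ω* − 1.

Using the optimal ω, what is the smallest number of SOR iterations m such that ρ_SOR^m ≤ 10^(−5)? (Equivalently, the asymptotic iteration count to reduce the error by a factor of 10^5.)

m = 149

½·tridiag(1,0,1) at n=80: λ_k = cos(kπ/81); max |λ| at k=1 ⇒ ρ_J = cos(π/81) ≈ 0.9992480.
1 − cos²(π/81) = sin²(π/81) ⇒ √(1−ρ_J²) = sin(π/81) = 0.0387754.
Young: ω* = 2/(1+√(1−ρ_J²)) = 2/(1+0.0387754) = 2/1.0387754 = 1.9253440.
ρ_SOR = ω* − 1 = 1.9253440 − 1 = 0.9253440.
For 5 digits: m = 5·ln10 / (−ln 0.9253440) = 11.5129/0.0775897 = 148.382; round up → m = 149.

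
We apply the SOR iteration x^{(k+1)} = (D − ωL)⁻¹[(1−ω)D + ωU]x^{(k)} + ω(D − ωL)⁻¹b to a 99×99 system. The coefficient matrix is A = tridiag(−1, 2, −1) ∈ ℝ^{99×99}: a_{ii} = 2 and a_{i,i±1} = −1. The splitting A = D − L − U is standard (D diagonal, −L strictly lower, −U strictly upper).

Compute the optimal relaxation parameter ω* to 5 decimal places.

ω* = 1.93909

½·tridiag(1,0,1) at n=99: λ_k = cos(kπ/100); max |λ| at k=1 ⇒ ρ_J = cos(π/100) ≈ 0.99951.
√(1 − cos²(π/100)) = sin(π/100) ≈ 0.031411.
[ω*] 2 ÷ (1 + 0.031411) = 2 ÷ 1.031411 = 1.93909.
and ρ(B_{ω*}) = 1.93909 − 1 = 0.93909.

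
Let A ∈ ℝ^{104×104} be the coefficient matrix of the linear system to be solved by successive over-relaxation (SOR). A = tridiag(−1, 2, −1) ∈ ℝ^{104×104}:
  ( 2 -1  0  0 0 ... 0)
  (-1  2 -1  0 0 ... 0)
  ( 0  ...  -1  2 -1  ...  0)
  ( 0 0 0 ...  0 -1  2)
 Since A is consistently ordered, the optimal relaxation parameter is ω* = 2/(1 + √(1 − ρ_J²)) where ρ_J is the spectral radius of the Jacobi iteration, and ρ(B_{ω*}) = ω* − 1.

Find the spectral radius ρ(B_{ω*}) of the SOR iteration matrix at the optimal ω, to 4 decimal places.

[ρ_J] n=104: ρ(B_J) = cos(π/(n+1)) = cos(π/105) = 0.9996.
1 − cos²(π/105) = sin²(π/105) ⇒ √(1−ρ_J²) = sin(π/105) = 0.02992.
ω* = 2/(1 + 0.02992) = 2/1.02992 = 1.9419.
Hence ρ(B_{ω*}) = 1.9419 − 1 = 0.9419.

ρ_SOR = 0.9419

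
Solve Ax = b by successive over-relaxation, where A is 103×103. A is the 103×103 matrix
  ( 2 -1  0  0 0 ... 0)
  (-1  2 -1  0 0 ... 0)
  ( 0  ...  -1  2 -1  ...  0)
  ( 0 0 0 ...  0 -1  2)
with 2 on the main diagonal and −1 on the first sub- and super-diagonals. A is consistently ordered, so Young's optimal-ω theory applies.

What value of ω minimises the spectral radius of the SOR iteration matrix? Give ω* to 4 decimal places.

ω* = 1.9414

B_J for the 103×103 system has eigenvalues cos(kπ/104); ρ_J = cos(π/104) = 0.9995.
√(1−ρ_J²) simplifies to sin(π/104) = 0.03020.
[ω*] 2 ÷ (1 + 0.03020) = 2 ÷ 1.03020 = 1.9414.
Hence ρ(B_{ω*}) = 1.9414 − 1 = 0.9414.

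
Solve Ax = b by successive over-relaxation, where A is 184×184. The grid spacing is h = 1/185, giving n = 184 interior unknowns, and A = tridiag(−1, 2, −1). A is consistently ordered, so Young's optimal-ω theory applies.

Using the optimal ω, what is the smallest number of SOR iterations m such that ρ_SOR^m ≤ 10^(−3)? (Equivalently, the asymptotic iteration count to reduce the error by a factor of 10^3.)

m = 204

½·tridiag(1,0,1) at n=184: λ_k = cos(kπ/185); max |λ| at k=1 ⇒ ρ_J = cos(π/185) ≈ 0.9998558.
1 − cos²(π/185) = sin²(π/185) ⇒ √(1−ρ_J²) = sin(π/185) = 0.0169808.
[ω*] 2 ÷ (1 + 0.0169808) = 2 ÷ 1.0169808 = 1.9666055.
ρ_SOR = ω* − 1 = 1.9666055 − 1 = 0.9666055.
m ≥ 3·ln10 / (−ln 0.9666055) = 203.380; smallest integer m = 204.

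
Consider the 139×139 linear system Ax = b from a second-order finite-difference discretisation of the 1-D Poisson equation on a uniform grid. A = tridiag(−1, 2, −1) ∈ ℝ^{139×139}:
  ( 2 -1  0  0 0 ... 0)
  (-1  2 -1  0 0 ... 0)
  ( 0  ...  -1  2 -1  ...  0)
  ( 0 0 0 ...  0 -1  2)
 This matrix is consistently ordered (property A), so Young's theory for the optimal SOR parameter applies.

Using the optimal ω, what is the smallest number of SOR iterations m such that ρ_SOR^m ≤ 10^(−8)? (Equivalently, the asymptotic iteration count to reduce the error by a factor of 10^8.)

m = 411

ρ_J = max_k |cos(kπ/140)| = cos(π/140) = 0.9997482
1 − cos²(π/140) = sin²(π/140) ⇒ √(1−ρ_J²) = sin(π/140) = 0.0224381.
[ω*] 2 ÷ (1 + 0.0224381) = 2 ÷ 1.0224381 = 1.9561086.
ρ_SOR = ω* − 1 ≈ 0.9561086.
(0.9561086)^m ≤ 10^{−8}  ⇒  m·ln(0.9561086) ≤ −8·ln10  ⇒  m ≥ 410.409  ⇒  m = 411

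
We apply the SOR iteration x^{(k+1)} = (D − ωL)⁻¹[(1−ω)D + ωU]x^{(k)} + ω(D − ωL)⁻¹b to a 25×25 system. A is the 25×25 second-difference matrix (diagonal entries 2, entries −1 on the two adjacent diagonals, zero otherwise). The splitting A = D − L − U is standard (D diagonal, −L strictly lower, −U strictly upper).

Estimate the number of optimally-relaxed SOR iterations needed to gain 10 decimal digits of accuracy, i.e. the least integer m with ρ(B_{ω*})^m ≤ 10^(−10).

m = 96

With n=25, ρ(Jacobi) = cos(π/26) = 0.9927089.
√(1−ρ_J²) simplifies to sin(π/26) = 0.1205367.
Then 2/(1+√(1−ρ_J²)) = 2/(1+0.1205367); ω* = 2/1.1205367 = 1.7848590.
Hence ρ(B_{ω*}) = 1.7848590 − 1 = 0.7848590.
m ≥ 10·ln10 / (−ln 0.7848590) = 95.050; smallest integer m = 96.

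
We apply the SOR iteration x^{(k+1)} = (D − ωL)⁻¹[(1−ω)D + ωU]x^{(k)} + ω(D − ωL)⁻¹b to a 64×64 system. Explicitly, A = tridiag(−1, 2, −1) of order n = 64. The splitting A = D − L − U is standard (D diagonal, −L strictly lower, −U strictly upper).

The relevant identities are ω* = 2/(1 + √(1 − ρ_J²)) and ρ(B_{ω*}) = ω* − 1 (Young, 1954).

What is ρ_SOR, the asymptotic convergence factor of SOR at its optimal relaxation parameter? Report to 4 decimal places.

spectrum of D⁻¹(L+U) = {cos(kπ/65) : 1≤k≤64}; ρ_J = cos(π/65) = 0.9988.
√(1−ρ_J²) = |sin(π/65)| = 0.04831
ω* = 2 / (1 + 0.04831) = 2 / 1.04831 ≈ 1.9078.
At ω = 1.9078 every |λ(B_ω)| = ω−1, so ρ_SOR = 0.9078.

ρ_SOR = 0.9078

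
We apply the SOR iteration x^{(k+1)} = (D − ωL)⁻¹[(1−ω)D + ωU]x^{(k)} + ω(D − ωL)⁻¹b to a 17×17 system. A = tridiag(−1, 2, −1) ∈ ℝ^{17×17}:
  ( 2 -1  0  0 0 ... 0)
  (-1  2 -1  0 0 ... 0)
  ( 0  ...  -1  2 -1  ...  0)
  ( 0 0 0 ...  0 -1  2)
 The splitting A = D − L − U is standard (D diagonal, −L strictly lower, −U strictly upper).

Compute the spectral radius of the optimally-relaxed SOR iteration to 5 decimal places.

With n=17, ρ(Jacobi) = cos(π/18) = 0.98481.
√(1−ρ_J²) = |sin(π/18)| = 0.173648
So ω* = 2/1.173648 = 1.70409 (Young).
[ρ_SOR] ω* − 1 = 0.70409.

ρ_SOR = 0.70409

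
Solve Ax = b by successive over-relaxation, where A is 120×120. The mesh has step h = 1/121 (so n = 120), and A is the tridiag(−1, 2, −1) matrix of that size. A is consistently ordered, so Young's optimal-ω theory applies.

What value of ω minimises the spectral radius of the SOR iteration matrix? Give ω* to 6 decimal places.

ω* = 1.949392

spectrum of D⁻¹(L+U) = {cos(kπ/121) : 1≤k≤120}; ρ_J = cos(π/121) = 0.999663.
√(1−ρ_J²) = |sin(π/121)| = 0.0259607
So ω* = 2/1.0259607 = 1.949392 (Young).
Hence ρ(B_{ω*}) = 1.949392 − 1 = 0.949392.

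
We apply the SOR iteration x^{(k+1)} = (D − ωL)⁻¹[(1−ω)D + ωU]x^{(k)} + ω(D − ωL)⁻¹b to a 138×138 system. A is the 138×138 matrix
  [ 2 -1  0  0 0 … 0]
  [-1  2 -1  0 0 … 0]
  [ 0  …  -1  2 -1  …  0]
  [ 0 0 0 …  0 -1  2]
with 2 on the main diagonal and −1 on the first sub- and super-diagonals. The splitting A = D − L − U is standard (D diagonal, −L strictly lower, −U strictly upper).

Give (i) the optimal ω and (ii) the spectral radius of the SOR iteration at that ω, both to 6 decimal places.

[ρ_J] n=138: ρ(B_J) = cos(π/(n+1)) = cos(π/139) = 0.999745.
√(1−ρ_J²) simplifies to sin(π/139) = 0.0225995.
[ω*] 2 ÷ (1 + 0.0225995) = 2 ÷ 1.0225995 = 1.955800.
Hence ρ(B_{ω*}) = 1.955800 − 1 = 0.955800.

ω* = 1.955800, ρ_SOR = 0.955800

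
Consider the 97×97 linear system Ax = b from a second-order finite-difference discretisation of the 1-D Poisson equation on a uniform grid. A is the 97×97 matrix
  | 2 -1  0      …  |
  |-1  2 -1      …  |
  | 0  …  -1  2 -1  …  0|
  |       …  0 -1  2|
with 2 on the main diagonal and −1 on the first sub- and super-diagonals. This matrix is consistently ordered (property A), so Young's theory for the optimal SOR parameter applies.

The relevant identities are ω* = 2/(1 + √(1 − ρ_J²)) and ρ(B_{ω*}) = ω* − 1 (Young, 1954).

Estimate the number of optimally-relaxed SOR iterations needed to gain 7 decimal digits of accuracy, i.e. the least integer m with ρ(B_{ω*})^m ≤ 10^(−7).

m = 252

n=97: λ(B_J) = 1 − λ(A)/2 = cos(kπ/98); k=1 gives ρ_J = 0.9994862.
√(1−ρ_J²) simplifies to sin(π/98) = 0.0320516.
Then 2/(1+√(1−ρ_J²)) = 2/(1+0.0320516); ω* = 2/1.0320516 = 1.9378876.
ρ(B_{ω*}) = ω*−1 = 0.9378876
m ≥ 7·ln10 / (−ln 0.9378876) = 251.354; smallest integer m = 252.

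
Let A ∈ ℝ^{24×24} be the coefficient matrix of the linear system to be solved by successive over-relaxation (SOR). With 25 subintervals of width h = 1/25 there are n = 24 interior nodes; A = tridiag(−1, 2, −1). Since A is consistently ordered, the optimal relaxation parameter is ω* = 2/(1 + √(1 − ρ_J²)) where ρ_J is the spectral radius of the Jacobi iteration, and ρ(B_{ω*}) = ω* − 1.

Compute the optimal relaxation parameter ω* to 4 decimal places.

spectrum of D⁻¹(L+U) = {cos(kπ/25) : 1≤k≤24}; ρ_J = cos(π/25) = 0.9921.
√(1−ρ_J²) = |sin(π/25)| = 0.12533
[ω*] 2 ÷ (1 + 0.12533) = 2 ÷ 1.12533 = 1.7773.
ρ(B_{ω*}) = ω*−1 = 0.7773

ω* = 1.7773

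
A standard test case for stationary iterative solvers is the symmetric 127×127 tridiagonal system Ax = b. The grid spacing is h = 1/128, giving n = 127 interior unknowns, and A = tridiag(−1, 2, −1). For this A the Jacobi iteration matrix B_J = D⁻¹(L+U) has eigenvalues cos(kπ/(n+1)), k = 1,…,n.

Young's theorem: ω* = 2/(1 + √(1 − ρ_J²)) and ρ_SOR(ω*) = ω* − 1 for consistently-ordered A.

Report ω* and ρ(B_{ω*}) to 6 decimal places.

B_J for the 127×127 system has eigenvalues cos(kπ/128); ρ_J = cos(π/128) = 0.999699.
√(1 − cos²(π/128)) = sin(π/128) ≈ 0.0245412.
[ω*] 2 ÷ (1 + 0.0245412) = 2 ÷ 1.0245412 = 1.952093.
and ρ(B_{ω*}) = 1.952093 − 1 = 0.952093.

ω* = 1.952093, ρ_SOR = 0.952093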